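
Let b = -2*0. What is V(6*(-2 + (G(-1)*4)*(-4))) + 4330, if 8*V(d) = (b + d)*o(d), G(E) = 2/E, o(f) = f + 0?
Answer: 8380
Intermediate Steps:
o(f) = f
b = 0
V(d) = d²/8 (V(d) = ((0 + d)*d)/8 = (d*d)/8 = d²/8)
V(6*(-2 + (G(-1)*4)*(-4))) + 4330 = (6*(-2 + ((2/(-1))*4)*(-4)))²/8 + 4330 = (6*(-2 + ((2*(-1))*4)*(-4)))²/8 + 4330 = (6*(-2 - 2*4*(-4)))²/8 + 4330 = (6*(-2 - 8*(-4)))²/8 + 4330 = (6*(-2 + 32))²/8 + 4330 = (6*30)²/8 + 4330 = (⅛)*180² + 4330 = (⅛)*32400 + 4330 = 4050 + 4330 = 8380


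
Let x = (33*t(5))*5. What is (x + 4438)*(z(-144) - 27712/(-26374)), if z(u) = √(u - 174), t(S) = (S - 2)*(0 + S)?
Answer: 95786528/13187 + 6913*I*√318 ≈ 7263.7 + 1.2328e+5*I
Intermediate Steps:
t(S) = S*(-2 + S) (t(S) = (-2 + S)*S = S*(-2 + S))
z(u) = √(-174 + u)
x = 2475 (x = (33*(5*(-2 + 5)))*5 = (33*(5*3))*5 = (33*15)*5 = 495*5 = 2475)
(x + 4438)*(z(-144) - 27712/(-26374)) = (2475 + 4438)*(√(-174 - 144) - 27712/(-26374)) = 6913*(√(-318) - 27712*(-1/26374)) = 6913*(I*√318 + 13856/13187) = 6913*(13856/13187 + I*√318) = 95786528/13187 + 6913*I*√318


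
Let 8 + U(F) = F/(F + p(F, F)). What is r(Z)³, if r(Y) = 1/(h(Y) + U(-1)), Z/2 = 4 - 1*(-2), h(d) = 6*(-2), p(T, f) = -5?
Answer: -216/1685159 ≈ -0.00012818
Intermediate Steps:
h(d) = -12
Z = 12 (Z = 2*(4 - 1*(-2)) = 2*(4 + 2) = 2*6 = 12)
U(F) = -8 + F/(-5 + F) (U(F) = -8 + F/(F - 5) = -8 + F/(-5 + F))
r(Y) = -6/119 (r(Y) = 1/(-12 + (40 - 7*(-1))/(-5 - 1)) = 1/(-12 + (40 + 7)/(-6)) = 1/(-12 - ⅙*47) = 1/(-12 - 47/6) = 1/(-119/6) = -6/119)
r(Z)³ = (-6/119)³ = -216/1685159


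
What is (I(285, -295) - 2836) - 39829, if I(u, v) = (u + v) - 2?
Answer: -42677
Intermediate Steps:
I(u, v) = -2 + u + v
(I(285, -295) - 2836) - 39829 = ((-2 + 285 - 295) - 2836) - 39829 = (-12 - 2836) - 39829 = -2848 - 39829 = -42677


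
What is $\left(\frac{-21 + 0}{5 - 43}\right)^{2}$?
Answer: $\frac{441}{1444} \approx 0.3054$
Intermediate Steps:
$\left(\frac{-21 + 0}{5 - 43}\right)^{2} = \left(- \frac{21}{-38}\right)^{2} = \left(\left(-21\right) \left(- \frac{1}{38}\right)\right)^{2} = \left(\frac{21}{38}\right)^{2} = \frac{441}{1444}$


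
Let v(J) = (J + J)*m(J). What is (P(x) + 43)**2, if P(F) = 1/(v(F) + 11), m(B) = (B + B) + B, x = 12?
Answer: 1415715876/765625 ≈ 1849.1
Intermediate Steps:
m(B) = 3*B (m(B) = 2*B + B = 3*B)
v(J) = 6*J**2 (v(J) = (J + J)*(3*J) = (2*J)*(3*J) = 6*J**2)
P(F) = 1/(11 + 6*F**2) (P(F) = 1/(6*F**2 + 11) = 1/(11 + 6*F**2))
(P(x) + 43)**2 = (1/(11 + 6*12**2) + 43)**2 = (1/(11 + 6*144) + 43)**2 = (1/(11 + 864) + 43)**2 = (1/875 + 43)**2 = (37626/875)**2 = 1415715876/765625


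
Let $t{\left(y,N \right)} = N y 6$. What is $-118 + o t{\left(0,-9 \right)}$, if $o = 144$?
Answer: $-118$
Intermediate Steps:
$t{\left(y,N \right)} = 6 N y$
$-118 + o t{\left(0,-9 \right)} = -118 + 144 \cdot 6 \left(-9\right) 0 = -118 + 144 \cdot 0 = -118 + 0 = -118$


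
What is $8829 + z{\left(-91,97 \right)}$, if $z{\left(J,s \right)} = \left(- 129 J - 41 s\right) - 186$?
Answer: $16405$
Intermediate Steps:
$z{\left(J,s \right)} = -186 - 129 J - 41 s$
$8829 + z{\left(-91,97 \right)} = 8829 - -7576 = 8829 + 7576 = 16405$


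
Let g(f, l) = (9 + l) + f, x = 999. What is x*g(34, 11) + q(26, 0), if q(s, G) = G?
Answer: 53946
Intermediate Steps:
g(f, l) = 9 + f + l
x*g(34, 11) + q(26, 0) = 999*(9 + 34 + 11) + 0 = 999*54 + 0 = 53946 + 0 = 53946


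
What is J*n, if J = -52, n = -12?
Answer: 624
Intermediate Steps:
J*n = -52*(-12) = 624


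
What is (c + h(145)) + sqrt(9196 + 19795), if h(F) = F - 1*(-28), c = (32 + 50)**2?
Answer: 6897 + sqrt(28991) ≈ 7067.3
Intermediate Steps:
c = 6724 (c = 82**2 = 6724)
h(F) = 28 + F (h(F) = F + 28 = 28 + F)
(c + h(145)) + sqrt(9196 + 19795) = (6724 + (28 + 145)) + sqrt(9196 + 19795) = (6724 + 173) + sqrt(28991) = 6897 + sqrt(28991)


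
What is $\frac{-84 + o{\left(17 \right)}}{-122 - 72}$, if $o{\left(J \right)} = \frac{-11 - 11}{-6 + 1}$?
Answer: $\frac{199}{485} \approx 0.41031$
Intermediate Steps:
$o{\left(J \right)} = \frac{22}{5}$ ($o{\left(J \right)} = - \frac{22}{-5} = \left(-22\right) \left(- \frac{1}{5}\right) = \frac{22}{5}$)
$\frac{-84 + o{\left(17 \right)}}{-122 - 72} = \frac{-84 + \frac{22}{5}}{-122 - 72} = - \frac{398}{5 \left(-122 - 72\right)} = - \frac{398}{5 \left(-194\right)} = \left(- \frac{398}{5}\right) \left(- \frac{1}{194}\right) = \frac{199}{485}$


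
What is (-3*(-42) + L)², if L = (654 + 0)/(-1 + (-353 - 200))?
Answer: 1195430625/76729 ≈ 15580.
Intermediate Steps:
L = -327/277 (L = 654/(-1 - 553) = 654/(-554) = 654*(-1/554) = -327/277 ≈ -1.1805)
(-3*(-42) + L)² = (-3*(-42) - 327/277)² = (126 - 327/277)² = (34575/277)² = 1195430625/76729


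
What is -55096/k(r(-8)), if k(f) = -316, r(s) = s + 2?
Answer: 13774/79 ≈ 174.35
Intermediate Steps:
r(s) = 2 + s
-55096/k(r(-8)) = -55096/(-316) = -55096*(-1/316) = 13774/79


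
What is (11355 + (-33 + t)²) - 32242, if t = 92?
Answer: -17406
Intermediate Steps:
(11355 + (-33 + t)²) - 32242 = (11355 + (-33 + 92)²) - 32242 = (11355 + 59²) - 32242 = (11355 + 3481) - 32242 = 14836 - 32242 = -17406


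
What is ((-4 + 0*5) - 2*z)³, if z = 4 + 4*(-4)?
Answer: 8000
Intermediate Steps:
z = -12 (z = 4 - 16 = -12)
((-4 + 0*5) - 2*z)³ = ((-4 + 0*5) - 2*(-12))³ = ((-4 + 0) + 24)³ = (-4 + 24)³ = 20³ = 8000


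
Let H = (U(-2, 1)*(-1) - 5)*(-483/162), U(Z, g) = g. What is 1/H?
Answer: 9/161 ≈ 0.055901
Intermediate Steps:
H = 161/9 (H = (1*(-1) - 5)*(-483/162) = (-1 - 5)*(-483*1/162) = -6*(-161/54) = 161/9 ≈ 17.889)
1/H = 1/(161/9) = 9/161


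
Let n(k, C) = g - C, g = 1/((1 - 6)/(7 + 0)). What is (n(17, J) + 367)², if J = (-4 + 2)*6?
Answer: 3564544/25 ≈ 1.4258e+5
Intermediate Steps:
g = -7/5 (g = 1/(-5/7) = -7/5 ≈ -1.4000)
J = -12 (J = -2*6 = -12)
n(k, C) = -7/5 - C
(n(17, J) + 367)² = ((-7/5 - 1*(-12)) + 367)² = ((-7/5 + 12) + 367)² = (53/5 + 367)² = (1888/5)² = 3564544/25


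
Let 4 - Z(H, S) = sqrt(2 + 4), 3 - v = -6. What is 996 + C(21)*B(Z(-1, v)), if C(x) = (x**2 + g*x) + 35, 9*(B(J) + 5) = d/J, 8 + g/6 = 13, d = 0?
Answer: -4534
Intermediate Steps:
v = 9 (v = 3 - 1*(-6) = 3 + 6 = 9)
Z(H, S) = 4 - sqrt(6) (Z(H, S) = 4 - sqrt(2 + 4) = 4 - sqrt(6))
g = 30 (g = -48 + 6*13 = -48 + 78 = 30)
B(J) = -5 (B(J) = -5 + (0/J)/9 = -5 + (1/9)*0 = -5 + 0 = -5)
C(x) = 35 + x**2 + 30*x (C(x) = (x**2 + 30*x) + 35 = 35 + x**2 + 30*x)
996 + C(21)*B(Z(-1, v)) = 996 + (35 + 21**2 + 30*21)*(-5) = 996 + (35 + 441 + 630)*(-5) = 996 + 1106*(-5) = 996 - 5530 = -4534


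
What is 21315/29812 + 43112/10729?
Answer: 52204951/11029412 ≈ 4.7332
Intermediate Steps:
21315/29812 + 43112/10729 = 21315*(1/29812) + 43112*(1/10729) = 735/1028 + 43112/10729 = 52204951/11029412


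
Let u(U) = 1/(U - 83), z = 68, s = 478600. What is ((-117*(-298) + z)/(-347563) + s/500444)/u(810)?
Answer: 27055512395652/43483954493 ≈ 622.20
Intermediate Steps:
u(U) = 1/(-83 + U)
((-117*(-298) + z)/(-347563) + s/500444)/u(810) = ((-117*(-298) + 68)/(-347563) + 478600/500444)/(1/(-83 + 810)) = ((34866 + 68)*(-1/347563) + 478600*(1/500444))/(1/727) = (34934*(-1/347563) + 119650/125111)/(1/727) = (-34934/347563 + 119650/125111)*727 = (37215285276/43483954493)*727 = 27055512395652/43483954493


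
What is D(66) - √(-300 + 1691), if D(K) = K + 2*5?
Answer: 76 - √1391 ≈ 38.704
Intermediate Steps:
D(K) = 10 + K (D(K) = K + 10 = 10 + K)
D(66) - √(-300 + 1691) = (10 + 66) - √(-300 + 1691) = 76 - √1391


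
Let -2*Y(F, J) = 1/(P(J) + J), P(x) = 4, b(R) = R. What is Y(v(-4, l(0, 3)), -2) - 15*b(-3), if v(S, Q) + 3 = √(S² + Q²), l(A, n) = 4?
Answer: 179/4 ≈ 44.750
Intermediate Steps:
v(S, Q) = -3 + √(Q² + S²) (v(S, Q) = -3 + √(S² + Q²) = -3 + √(Q² + S²))
Y(F, J) = -1/(2*(4 + J))
Y(v(-4, l(0, 3)), -2) - 15*b(-3) = -1/(8 + 2*(-2)) - 15*(-3) = -1/(8 - 4) + 45 = -1/4 + 45 = -1*¼ + 45 = -¼ + 45 = 179/4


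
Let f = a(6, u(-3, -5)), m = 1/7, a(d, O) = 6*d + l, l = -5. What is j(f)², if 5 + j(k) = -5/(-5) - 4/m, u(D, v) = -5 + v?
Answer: 1024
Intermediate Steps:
a(d, O) = -5 + 6*d (a(d, O) = 6*d - 5 = -5 + 6*d)
m = ⅐ (m = 1*(⅐) = ⅐ ≈ 0.14286)
f = 31 (f = -5 + 6*6 = -5 + 36 = 31)
j(k) = -32 (j(k) = -5 + (-5/(-5) - 4/⅐) = -5 + (-5*(-⅕) - 4*7) = -5 + (1 - 28) = -5 - 27 = -32)
j(f)² = (-32)² = 1024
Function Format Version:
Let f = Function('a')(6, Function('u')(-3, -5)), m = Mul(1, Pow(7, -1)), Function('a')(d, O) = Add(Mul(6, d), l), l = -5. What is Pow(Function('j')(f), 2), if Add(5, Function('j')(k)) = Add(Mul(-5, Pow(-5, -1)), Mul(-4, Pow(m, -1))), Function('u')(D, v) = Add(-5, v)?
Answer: 1024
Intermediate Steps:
Function('a')(d, O) = Add(-5, Mul(6, d)) (Function('a')(d, O) = Add(Mul(6, d), -5) = Add(-5, Mul(6, d)))
m = Rational(1, 7) (m = Mul(1, Rational(1, 7)) = Rational(1, 7) ≈ 0.14286)
f = 31 (f = Add(-5, Mul(6, 6)) = Add(-5, 36) = 31)
Function('j')(k) = -32 (Function('j')(k) = Add(-5, Add(Mul(-5, Pow(-5, -1)), Mul(-4, Pow(Rational(1, 7), -1)))) = Add(-5, Add(Mul(-5, Rational(-1, 5)), Mul(-4, 7))) = Add(-5, Add(1, -28)) = Add(-5, -27) = -32)
Pow(Function('j')(f), 2) = Pow(-32, 2) = 1024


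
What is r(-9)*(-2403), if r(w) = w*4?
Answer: 86508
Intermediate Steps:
r(w) = 4*w
r(-9)*(-2403) = (4*(-9))*(-2403) = -36*(-2403) = 86508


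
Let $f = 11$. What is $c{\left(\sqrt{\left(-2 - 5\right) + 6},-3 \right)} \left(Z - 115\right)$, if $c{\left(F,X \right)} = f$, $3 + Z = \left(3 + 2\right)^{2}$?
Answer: $-1023$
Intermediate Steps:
$Z = 22$ ($Z = -3 + \left(3 + 2\right)^{2} = -3 + 5^{2} = -3 + 25 = 22$)
$c{\left(F,X \right)} = 11$
$c{\left(\sqrt{\left(-2 - 5\right) + 6},-3 \right)} \left(Z - 115\right) = 11 \left(22 - 115\right) = 11 \left(-93\right) = -1023$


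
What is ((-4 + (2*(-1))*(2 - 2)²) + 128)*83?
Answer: 10292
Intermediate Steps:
((-4 + (2*(-1))*(2 - 2)²) + 128)*83 = ((-4 - 2*0²) + 128)*83 = ((-4 - 2*0) + 128)*83 = ((-4 + 0) + 128)*83 = (-4 + 128)*83 = 124*83 = 10292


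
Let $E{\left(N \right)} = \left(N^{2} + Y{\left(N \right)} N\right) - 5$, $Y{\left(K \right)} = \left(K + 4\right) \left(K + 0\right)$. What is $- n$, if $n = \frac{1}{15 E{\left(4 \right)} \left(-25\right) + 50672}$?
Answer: $\frac{1}{1453} \approx 0.00068823$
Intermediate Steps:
$Y{\left(K \right)} = K \left(4 + K\right)$ ($Y{\left(K \right)} = \left(4 + K\right) K = K \left(4 + K\right)$)
$E{\left(N \right)} = -5 + N^{2} + N^{2} \left(4 + N\right)$ ($E{\left(N \right)} = \left(N^{2} + N \left(4 + N\right) N\right) - 5 = \left(N^{2} + N^{2} \left(4 + N\right)\right) - 5 = -5 + N^{2} + N^{2} \left(4 + N\right)$)
$n = - \frac{1}{1453}$ ($n = \frac{1}{15 \left(-5 + 4^{3} + 5 \cdot 4^{2}\right) \left(-25\right) + 50672} = \frac{1}{15 \left(-5 + 64 + 5 \cdot 16\right) \left(-25\right) + 50672} = \frac{1}{15 \left(-5 + 64 + 80\right) \left(-25\right) + 50672} = \frac{1}{15 \cdot 139 \left(-25\right) + 50672} = \frac{1}{2085 \left(-25\right) + 50672} = \frac{1}{-52125 + 50672} = \frac{1}{-1453} = - \frac{1}{1453} \approx -0.00068823$)
$- n = \left(-1\right) \left(- \frac{1}{1453}\right) = \frac{1}{1453}$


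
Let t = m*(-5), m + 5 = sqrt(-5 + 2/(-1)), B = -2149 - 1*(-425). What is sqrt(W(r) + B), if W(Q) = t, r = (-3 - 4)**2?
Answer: sqrt(-1699 - 5*I*sqrt(7)) ≈ 0.1605 - 41.219*I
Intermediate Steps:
B = -1724 (B = -2149 + 425 = -1724)
r = 49 (r = (-7)**2 = 49)
m = -5 + I*sqrt(7) (m = -5 + sqrt(-5 + 2/(-1)) = -5 + sqrt(-5 + 2*(-1)) = -5 + sqrt(-5 - 2) = -5 + sqrt(-7) = -5 + I*sqrt(7) ≈ -5.0 + 2.6458*I)
t = 25 - 5*I*sqrt(7) (t = (-5 + I*sqrt(7))*(-5) = 25 - 5*I*sqrt(7) ≈ 25.0 - 13.229*I)
W(Q) = 25 - 5*I*sqrt(7)
sqrt(W(r) + B) = sqrt((25 - 5*I*sqrt(7)) - 1724) = sqrt(-1699 - 5*I*sqrt(7))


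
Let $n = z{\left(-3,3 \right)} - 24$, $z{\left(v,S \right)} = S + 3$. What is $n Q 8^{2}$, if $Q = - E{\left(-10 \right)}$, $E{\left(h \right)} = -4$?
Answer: $-4608$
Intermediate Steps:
$z{\left(v,S \right)} = 3 + S$
$Q = 4$ ($Q = \left(-1\right) \left(-4\right) = 4$)
$n = -18$ ($n = \left(3 + 3\right) - 24 = 6 - 24 = -18$)
$n Q 8^{2} = \left(-18\right) 4 \cdot 8^{2} = \left(-72\right) 64 = -4608$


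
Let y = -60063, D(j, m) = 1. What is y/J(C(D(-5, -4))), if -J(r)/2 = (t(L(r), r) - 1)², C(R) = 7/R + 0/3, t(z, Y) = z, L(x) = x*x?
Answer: 20021/1536 ≈ 13.035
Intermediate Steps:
L(x) = x²
C(R) = 7/R (C(R) = 7/R + 0*(⅓) = 7/R + 0 = 7/R)
J(r) = -2*(-1 + r²)² (J(r) = -2*(r² - 1)² = -2*(-1 + r²)²)
y/J(C(D(-5, -4))) = -60063*(-1/(2*(-1 + (7/1)²)²)) = -60063*(-1/(2*(-1 + (7*1)²)²)) = -60063*(-1/(2*(-1 + 7²)²)) = -60063*(-1/(2*(-1 + 49)²)) = -60063/((-2*48²)) = -60063/((-2*2304)) = -60063/(-4608) = -60063*(-1/4608) = 20021/1536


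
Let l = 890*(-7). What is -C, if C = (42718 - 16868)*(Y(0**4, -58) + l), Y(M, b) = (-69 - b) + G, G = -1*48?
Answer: 162570650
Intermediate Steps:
G = -48
l = -6230
Y(M, b) = -117 - b (Y(M, b) = (-69 - b) - 48 = -117 - b)
C = -162570650 (C = (42718 - 16868)*((-117 - 1*(-58)) - 6230) = 25850*((-117 + 58) - 6230) = 25850*(-59 - 6230) = 25850*(-6289) = -162570650)
-C = -1*(-162570650) = 162570650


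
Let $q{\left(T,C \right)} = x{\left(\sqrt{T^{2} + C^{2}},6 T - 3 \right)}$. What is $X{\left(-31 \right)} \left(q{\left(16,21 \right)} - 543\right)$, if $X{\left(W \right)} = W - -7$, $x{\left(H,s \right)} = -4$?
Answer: $13128$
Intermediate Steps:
$q{\left(T,C \right)} = -4$
$X{\left(W \right)} = 7 + W$ ($X{\left(W \right)} = W + 7 = 7 + W$)
$X{\left(-31 \right)} \left(q{\left(16,21 \right)} - 543\right) = \left(7 - 31\right) \left(-4 - 543\right) = \left(-24\right) \left(-547\right) = 13128$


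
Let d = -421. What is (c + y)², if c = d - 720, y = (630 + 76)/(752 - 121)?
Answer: 517342140225/398161 ≈ 1.2993e+6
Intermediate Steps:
y = 706/631 ≈ 1.1189
c = -1141 (c = -421 - 720 = -1141)
(c + y)² = (-1141 + 706/631)² = (-719265/631)² = 517342140225/398161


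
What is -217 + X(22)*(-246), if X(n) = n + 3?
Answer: -6367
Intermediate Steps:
X(n) = 3 + n
-217 + X(22)*(-246) = -217 + (3 + 22)*(-246) = -217 + 25*(-246) = -217 - 6150 = -6367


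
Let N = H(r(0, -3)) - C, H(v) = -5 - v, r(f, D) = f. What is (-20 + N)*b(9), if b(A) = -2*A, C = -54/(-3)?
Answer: 774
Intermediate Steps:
C = 18 (C = -54*(-⅓) = 18)
N = -23 (N = (-5 - 1*0) - 1*18 = (-5 + 0) - 18 = -5 - 18 = -23)
(-20 + N)*b(9) = (-20 - 23)*(-2*9) = -43*(-18) = 774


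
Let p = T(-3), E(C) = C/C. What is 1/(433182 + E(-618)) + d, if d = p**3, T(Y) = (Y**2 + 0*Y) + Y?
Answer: 93567529/433183 ≈ 216.00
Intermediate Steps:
E(C) = 1
T(Y) = Y + Y**2 (T(Y) = (Y**2 + 0) + Y = Y**2 + Y = Y + Y**2)
p = 6 (p = -3*(1 - 3) = -3*(-2) = 6)
d = 216 (d = 6**3 = 216)
1/(433182 + E(-618)) + d = 1/(433182 + 1) + 216 = 1/433183 + 216 = 93567529/433183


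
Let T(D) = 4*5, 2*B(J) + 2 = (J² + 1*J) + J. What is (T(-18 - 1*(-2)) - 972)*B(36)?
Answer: -650216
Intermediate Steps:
B(J) = -1 + J + J²/2 (B(J) = -1 + ((J² + 1*J) + J)/2 = -1 + ((J² + J) + J)/2 = -1 + ((J + J²) + J)/2 = -1 + (J² + 2*J)/2 = -1 + (J + J²/2) = -1 + J + J²/2)
T(D) = 20
(T(-18 - 1*(-2)) - 972)*B(36) = (20 - 972)*(-1 + 36 + (½)*36²) = -952*(-1 + 36 + (½)*1296) = -952*(-1 + 36 + 648) = -952*683 = -650216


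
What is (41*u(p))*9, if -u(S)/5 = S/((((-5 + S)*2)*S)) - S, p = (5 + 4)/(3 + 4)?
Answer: 953865/364 ≈ 2620.5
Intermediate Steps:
p = 9/7 ≈ 1.2857
u(S) = -5/(-10 + 2*S) + 5*S (u(S) = -5*(S/((((-5 + S)*2)*S)) - S) = -5*(S/(((-10 + 2*S)*S)) - S) = -5*(S/((S*(-10 + 2*S))) - S) = -5*(S*(1/(S*(-10 + 2*S))) - S) = -5*(1/(-10 + 2*S) - S) = -5/(-10 + 2*S) + 5*S)
(41*u(p))*9 = (41*(5*(-1 - 10*9/7 + 2*(9/7)²)/(2*(-5 + 9/7))))*9 = (41*(5*(-1 - 90/7 + 2*(81/49))/(2*(-26/7))))*9 = (41*((5/2)*(-7/26)*(-1 - 90/7 + 162/49)))*9 = (41*((5/2)*(-7/26)*(-517/49)))*9 = (41*(2585/364))*9 = (105985/364)*9 = 953865/364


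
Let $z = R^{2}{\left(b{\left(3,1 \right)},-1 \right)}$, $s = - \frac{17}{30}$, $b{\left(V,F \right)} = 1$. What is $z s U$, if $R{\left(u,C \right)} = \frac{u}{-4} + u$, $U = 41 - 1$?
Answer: $- \frac{51}{4} \approx -12.75$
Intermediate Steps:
$U = 40$
$s = - \frac{17}{30}$ ($s = \left(-17\right) \frac{1}{30} = - \frac{17}{30} \approx -0.56667$)
$R{\left(u,C \right)} = \frac{3 u}{4}$ ($R{\left(u,C \right)} = - \frac{u}{4} + u = \frac{3 u}{4}$)
$z = \frac{9}{16}$ ($z = \left(\frac{3}{4} \cdot 1\right)^{2} = \left(\frac{3}{4}\right)^{2} = \frac{9}{16} \approx 0.5625$)
$z s U = \frac{9}{16} \left(- \frac{17}{30}\right) 40 = \left(- \frac{51}{160}\right) 40 = - \frac{51}{4}$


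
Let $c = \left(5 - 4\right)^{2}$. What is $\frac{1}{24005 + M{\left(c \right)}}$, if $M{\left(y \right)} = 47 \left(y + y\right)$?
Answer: $\frac{1}{24099} \approx 4.1495 \cdot 10^{-5}$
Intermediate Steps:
$c = 1$ ($c = 1^{2} = 1$)
$M{\left(y \right)} = 94 y$ ($M{\left(y \right)} = 47 \cdot 2 y = 94 y$)
$\frac{1}{24005 + M{\left(c \right)}} = \frac{1}{24005 + 94 \cdot 1} = \frac{1}{24005 + 94} = \frac{1}{24099}$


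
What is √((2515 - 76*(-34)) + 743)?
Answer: √5842 ≈ 76.433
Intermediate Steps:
√((2515 - 76*(-34)) + 743) = √((2515 - 1*(-2584)) + 743) = √((2515 + 2584) + 743) = √(5099 + 743) = √5842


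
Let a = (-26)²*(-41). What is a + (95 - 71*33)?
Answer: -29964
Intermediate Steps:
a = -27716 (a = 676*(-41) = -27716)
a + (95 - 71*33) = -27716 + (95 - 71*33) = -27716 + (95 - 2343) = -27716 - 2248 = -29964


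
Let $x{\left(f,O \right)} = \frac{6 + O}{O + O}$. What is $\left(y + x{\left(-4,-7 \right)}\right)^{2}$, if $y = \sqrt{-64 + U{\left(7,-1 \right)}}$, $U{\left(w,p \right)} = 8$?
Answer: $- \frac{10975}{196} + \frac{2 i \sqrt{14}}{7} \approx -55.995 + 1.069 i$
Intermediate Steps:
$x{\left(f,O \right)} = \frac{6 + O}{2 O}$
$y = 2 i \sqrt{14}$ ($y = \sqrt{-64 + 8} = \sqrt{-56} = 2 i \sqrt{14} \approx 7.4833 i$)
$\left(y + x{\left(-4,-7 \right)}\right)^{2} = \left(2 i \sqrt{14} + \frac{6 - 7}{2 \left(-7\right)}\right)^{2} = \left(2 i \sqrt{14} + \frac{1}{2} \left(- \frac{1}{7}\right) \left(-1\right)\right)^{2} = \left(2 i \sqrt{14} + \frac{1}{14}\right)^{2} = \left(\frac{1}{14} + 2 i \sqrt{14}\right)^{2}$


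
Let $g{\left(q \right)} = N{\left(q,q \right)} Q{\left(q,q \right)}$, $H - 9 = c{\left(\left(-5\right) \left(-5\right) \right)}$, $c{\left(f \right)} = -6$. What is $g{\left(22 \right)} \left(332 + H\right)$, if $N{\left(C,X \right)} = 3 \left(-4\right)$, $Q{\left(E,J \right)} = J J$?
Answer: $-1945680$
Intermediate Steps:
$Q{\left(E,J \right)} = J^{2}$
$H = 3$ ($H = 9 - 6 = 3$)
$N{\left(C,X \right)} = -12$
$g{\left(q \right)} = - 12 q^{2}$
$g{\left(22 \right)} \left(332 + H\right) = - 12 \cdot 22^{2} \left(332 + 3\right) = \left(-12\right) 484 \cdot 335 = \left(-5808\right) 335 = -1945680$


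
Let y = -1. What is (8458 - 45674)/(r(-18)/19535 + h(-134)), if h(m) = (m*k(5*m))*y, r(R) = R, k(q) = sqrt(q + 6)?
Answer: 3271565520/1137481955392681 + 951549371783200*I*sqrt(166)/1137481955392681 ≈ 2.8761e-6 + 10.778*I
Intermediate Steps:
k(q) = sqrt(6 + q)
h(m) = -m*sqrt(6 + 5*m) (h(m) = (m*sqrt(6 + 5*m))*(-1) = -m*sqrt(6 + 5*m))
(8458 - 45674)/(r(-18)/19535 + h(-134)) = (8458 - 45674)/(-18/19535 - 1*(-134)*sqrt(6 + 5*(-134))) = -37216/(-18*1/19535 - 1*(-134)*sqrt(6 - 670)) = -37216/(-18/19535 - 1*(-134)*sqrt(-664)) = -37216/(-18/19535 - 1*(-134)*2*I*sqrt(166)) = -37216/(-18/19535 + 268*I*sqrt(166))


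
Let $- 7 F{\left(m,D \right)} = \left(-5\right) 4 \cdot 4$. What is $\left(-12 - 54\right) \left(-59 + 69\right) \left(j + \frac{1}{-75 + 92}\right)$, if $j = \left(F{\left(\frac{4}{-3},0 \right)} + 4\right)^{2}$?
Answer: $- \frac{130902420}{833} \approx -1.5715 \cdot 10^{5}$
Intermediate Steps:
$F{\left(m,D \right)} = \frac{80}{7}$ ($F{\left(m,D \right)} = - \frac{\left(-5\right) 4 \cdot 4}{7} = - \frac{\left(-20\right) 4}{7} = \left(- \frac{1}{7}\right) \left(-80\right) = \frac{80}{7}$)
$j = \frac{11664}{49}$ ($j = \left(\frac{80}{7} + 4\right)^{2} = \left(\frac{108}{7}\right)^{2} = \frac{11664}{49} \approx 238.04$)
$\left(-12 - 54\right) \left(-59 + 69\right) \left(j + \frac{1}{-75 + 92}\right) = \left(-12 - 54\right) \left(-59 + 69\right) \left(\frac{11664}{49} + \frac{1}{-75 + 92}\right) = \left(-66\right) 10 \left(\frac{11664}{49} + \frac{1}{17}\right) = - 660 \left(\frac{11664}{49} + \frac{1}{17}\right) = \left(-660\right) \frac{198337}{833} = - \frac{130902420}{833}$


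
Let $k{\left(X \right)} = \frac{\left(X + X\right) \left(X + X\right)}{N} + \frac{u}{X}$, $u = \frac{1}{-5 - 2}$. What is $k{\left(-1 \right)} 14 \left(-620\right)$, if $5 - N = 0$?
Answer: $-8184$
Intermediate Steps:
$N = 5$ ($N = 5 - 0 = 5 + 0 = 5$)
$u = - \frac{1}{7}$ ($u = \frac{1}{-7} = - \frac{1}{7} \approx -0.14286$)
$k{\left(X \right)} = - \frac{1}{7 X} + \frac{4 X^{2}}{5}$ ($k{\left(X \right)} = \frac{\left(X + X\right) \left(X + X\right)}{5} - \frac{1}{7 X} = 2 X 2 X \frac{1}{5} - \frac{1}{7 X} = 4 X^{2} \cdot \frac{1}{5} - \frac{1}{7 X} = \frac{4 X^{2}}{5} - \frac{1}{7 X} = - \frac{1}{7 X} + \frac{4 X^{2}}{5}$)
$k{\left(-1 \right)} 14 \left(-620\right) = \frac{-5 + 28 \left(-1\right)^{3}}{35 \left(-1\right)} 14 \left(-620\right) = \frac{1}{35} \left(-1\right) \left(-5 + 28 \left(-1\right)\right) 14 \left(-620\right) = \frac{1}{35} \left(-1\right) \left(-5 - 28\right) 14 \left(-620\right) = \frac{1}{35} \left(-1\right) \left(-33\right) 14 \left(-620\right) = \frac{33}{35} \cdot 14 \left(-620\right) = \frac{66}{5} \left(-620\right) = -8184$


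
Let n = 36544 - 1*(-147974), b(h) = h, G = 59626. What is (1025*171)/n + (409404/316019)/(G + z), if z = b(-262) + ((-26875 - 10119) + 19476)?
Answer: 128774173133479/135560567639574 ≈ 0.94994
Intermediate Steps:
n = 184518 (n = 36544 + 147974 = 184518)
z = -17780 (z = -262 + ((-26875 - 10119) + 19476) = -262 + (-36994 + 19476) = -262 - 17518 = -17780)
(1025*171)/n + (409404/316019)/(G + z) = (1025*171)/184518 + (409404/316019)/(59626 - 17780) = 175275*(1/184518) + (409404*(1/316019))/41846 = 19475/20502 + (409404/316019)*(1/41846) = 19475/20502 + 204702/6612065537 = 128774173133479/135560567639574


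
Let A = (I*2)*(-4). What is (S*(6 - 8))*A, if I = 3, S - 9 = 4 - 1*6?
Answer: 336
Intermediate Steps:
S = 7 (S = 9 + (4 - 1*6) = 9 + (4 - 6) = 9 - 2 = 7)
A = -24 (A = (3*2)*(-4) = 6*(-4) = -24)
(S*(6 - 8))*A = (7*(6 - 8))*(-24) = (7*(-2))*(-24) = -14*(-24) = 336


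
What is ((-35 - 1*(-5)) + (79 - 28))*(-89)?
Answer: -1869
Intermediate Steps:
((-35 - 1*(-5)) + (79 - 28))*(-89) = ((-35 + 5) + 51)*(-89) = (-30 + 51)*(-89) = 21*(-89) = -1869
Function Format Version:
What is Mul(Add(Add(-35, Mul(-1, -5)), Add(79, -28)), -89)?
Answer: -1869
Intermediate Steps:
Mul(Add(Add(-35, Mul(-1, -5)), Add(79, -28)), -89) = Mul(Add(Add(-35, 5), 51), -89) = Mul(Add(-30, 51), -89) = Mul(21, -89) = -1869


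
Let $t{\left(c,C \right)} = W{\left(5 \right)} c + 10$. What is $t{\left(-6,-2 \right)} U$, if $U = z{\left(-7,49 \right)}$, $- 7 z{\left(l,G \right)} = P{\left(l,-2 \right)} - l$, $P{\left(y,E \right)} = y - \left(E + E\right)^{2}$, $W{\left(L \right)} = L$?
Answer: $- \frac{320}{7} \approx -45.714$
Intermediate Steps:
$P{\left(y,E \right)} = y - 4 E^{2}$ ($P{\left(y,E \right)} = y - \left(2 E\right)^{2} = y - 4 E^{2}$)
$t{\left(c,C \right)} = 10 + 5 c$ ($t{\left(c,C \right)} = 5 c + 10 = 10 + 5 c$)
$z{\left(l,G \right)} = \frac{16}{7}$ ($z{\left(l,G \right)} = - \frac{\left(l - 4 \left(-2\right)^{2}\right) - l}{7} = - \frac{\left(l - 16\right) - l}{7} = - \frac{\left(-16 + l\right) - l}{7} = \left(- \frac{1}{7}\right) \left(-16\right) = \frac{16}{7}$)
$U = \frac{16}{7} \approx 2.2857$
$t{\left(-6,-2 \right)} U = \left(10 + 5 \left(-6\right)\right) \frac{16}{7} = \left(10 - 30\right) \frac{16}{7} = \left(-20\right) \frac{16}{7} = - \frac{320}{7}$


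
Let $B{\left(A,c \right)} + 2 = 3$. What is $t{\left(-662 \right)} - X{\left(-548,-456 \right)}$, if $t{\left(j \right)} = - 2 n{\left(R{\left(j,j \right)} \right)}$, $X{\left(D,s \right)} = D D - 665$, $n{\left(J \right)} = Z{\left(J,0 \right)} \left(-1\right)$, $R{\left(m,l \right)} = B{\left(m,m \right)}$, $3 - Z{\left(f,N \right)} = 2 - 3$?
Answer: $-299631$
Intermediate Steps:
$Z{\left(f,N \right)} = 4$ ($Z{\left(f,N \right)} = 3 - \left(2 - 3\right) = 3 - -1 = 3 + 1 = 4$)
$B{\left(A,c \right)} = 1$ ($B{\left(A,c \right)} = -2 + 3 = 1$)
$R{\left(m,l \right)} = 1$
$n{\left(J \right)} = -4$ ($n{\left(J \right)} = 4 \left(-1\right) = -4$)
$X{\left(D,s \right)} = -665 + D^{2}$ ($X{\left(D,s \right)} = D^{2} - 665 = -665 + D^{2}$)
$t{\left(j \right)} = 8$ ($t{\left(j \right)} = \left(-2\right) \left(-4\right) = 8$)
$t{\left(-662 \right)} - X{\left(-548,-456 \right)} = 8 - \left(-665 + \left(-548\right)^{2}\right) = 8 - \left(-665 + 300304\right) = 8 - 299639 = -299631$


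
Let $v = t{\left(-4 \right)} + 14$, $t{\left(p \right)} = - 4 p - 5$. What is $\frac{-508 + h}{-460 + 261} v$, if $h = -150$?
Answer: $\frac{16450}{199} \approx 82.663$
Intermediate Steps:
$t{\left(p \right)} = -5 - 4 p$
$v = 25$ ($v = \left(-5 - -16\right) + 14 = \left(-5 + 16\right) + 14 = 11 + 14 = 25$)
$\frac{-508 + h}{-460 + 261} v = \frac{-508 - 150}{-460 + 261} \cdot 25 = - \frac{658}{-199} \cdot 25 = \left(-658\right) \left(- \frac{1}{199}\right) 25 = \frac{658}{199} \cdot 25 = \frac{16450}{199}$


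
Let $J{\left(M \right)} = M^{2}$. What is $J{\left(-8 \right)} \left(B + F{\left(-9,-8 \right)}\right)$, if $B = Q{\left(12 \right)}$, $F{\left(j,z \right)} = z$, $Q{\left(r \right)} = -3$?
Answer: $-704$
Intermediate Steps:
$B = -3$
$J{\left(-8 \right)} \left(B + F{\left(-9,-8 \right)}\right) = \left(-8\right)^{2} \left(-3 - 8\right) = 64 \left(-11\right) = -704$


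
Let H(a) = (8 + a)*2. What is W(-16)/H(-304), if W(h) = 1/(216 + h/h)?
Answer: -1/128464 ≈ -7.7843e-6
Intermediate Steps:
W(h) = 1/217 (W(h) = 1/(216 + 1) = 1/217)
H(a) = 16 + 2*a
W(-16)/H(-304) = 1/(217*(16 + 2*(-304))) = 1/(217*(16 - 608)) = (1/217)/(-592) = (1/217)*(-1/592) = -1/128464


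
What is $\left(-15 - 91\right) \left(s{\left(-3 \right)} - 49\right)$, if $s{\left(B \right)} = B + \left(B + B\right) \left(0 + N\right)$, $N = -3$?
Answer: $3604$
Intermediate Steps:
$s{\left(B \right)} = - 5 B$ ($s{\left(B \right)} = B + \left(B + B\right) \left(0 - 3\right) = B + 2 B \left(-3\right) = B - 6 B = - 5 B$)
$\left(-15 - 91\right) \left(s{\left(-3 \right)} - 49\right) = \left(-15 - 91\right) \left(\left(-5\right) \left(-3\right) - 49\right) = - 106 \left(15 - 49\right) = \left(-106\right) \left(-34\right) = 3604$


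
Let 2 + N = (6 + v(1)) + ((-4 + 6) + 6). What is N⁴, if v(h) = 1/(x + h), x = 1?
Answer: 390625/16 ≈ 24414.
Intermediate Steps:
v(h) = 1/(1 + h)
N = 25/2 (N = -2 + ((6 + 1/(1 + 1)) + ((-4 + 6) + 6)) = -2 + ((6 + 1/2) + (2 + 6)) = -2 + ((6 + ½) + 8) = -2 + (13/2 + 8) = -2 + 29/2 = 25/2 ≈ 12.500)
N⁴ = (25/2)⁴ = 390625/16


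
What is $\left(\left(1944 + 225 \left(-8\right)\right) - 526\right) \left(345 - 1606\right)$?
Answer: $481702$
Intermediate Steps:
$\left(\left(1944 + 225 \left(-8\right)\right) - 526\right) \left(345 - 1606\right) = \left(\left(1944 - 1800\right) - 526\right) \left(-1261\right) = \left(144 - 526\right) \left(-1261\right) = \left(-382\right) \left(-1261\right) = 481702$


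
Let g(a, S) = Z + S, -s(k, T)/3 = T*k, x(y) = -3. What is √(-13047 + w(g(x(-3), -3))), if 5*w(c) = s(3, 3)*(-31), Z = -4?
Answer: I*√321990/5 ≈ 113.49*I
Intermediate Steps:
s(k, T) = -3*T*k
g(a, S) = -4 + S
w(c) = 837/5 (w(c) = (-3*3*3*(-31))/5 = (-27*(-31))/5 = (⅕)*837 = 837/5)
√(-13047 + w(g(x(-3), -3))) = √(-13047 + 837/5) = √(-64398/5) = I*√321990/5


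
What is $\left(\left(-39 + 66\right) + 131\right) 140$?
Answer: $22120$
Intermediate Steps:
$\left(\left(-39 + 66\right) + 131\right) 140 = \left(27 + 131\right) 140 = 158 \cdot 140 = 22120$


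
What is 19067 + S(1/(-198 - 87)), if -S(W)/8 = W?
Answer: 5434103/285 ≈ 19067.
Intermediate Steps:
S(W) = -8*W
19067 + S(1/(-198 - 87)) = 19067 - 8/(-198 - 87) = 19067 - 8/(-285) = 19067 - 8*(-1/285) = 19067 + 8/285 = 5434103/285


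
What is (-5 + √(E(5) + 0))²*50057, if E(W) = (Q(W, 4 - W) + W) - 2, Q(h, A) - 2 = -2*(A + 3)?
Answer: 800912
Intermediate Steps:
Q(h, A) = -4 - 2*A (Q(h, A) = 2 - 2*(A + 3) = 2 - 2*(3 + A) = 2 + (-6 - 2*A) = -4 - 2*A)
E(W) = -14 + 3*W (E(W) = ((-4 - 2*(4 - W)) + W) - 2 = ((-4 + (-8 + 2*W)) + W) - 2 = ((-12 + 2*W) + W) - 2 = (-12 + 3*W) - 2 = -14 + 3*W)
(-5 + √(E(5) + 0))²*50057 = (-5 + √((-14 + 3*5) + 0))²*50057 = (-5 + √((-14 + 15) + 0))²*50057 = (-5 + √(1 + 0))²*50057 = (-5 + √1)²*50057 = (-5 + 1)²*50057 = (-4)²*50057 = 16*50057 = 800912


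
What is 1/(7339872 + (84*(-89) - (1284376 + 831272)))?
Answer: 1/5216748 ≈ 1.9169e-7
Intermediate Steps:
1/(7339872 + (84*(-89) - (1284376 + 831272))) = 1/(7339872 + (-7476 - 1*2115648)) = 1/(7339872 + (-7476 - 2115648)) = 1/(7339872 - 2123124) = 1/5216748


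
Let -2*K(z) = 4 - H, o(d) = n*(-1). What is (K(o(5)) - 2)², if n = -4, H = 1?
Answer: 49/4 ≈ 12.250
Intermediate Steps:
o(d) = 4 (o(d) = -4*(-1) = 4)
K(z) = -3/2 (K(z) = -(4 - 1*1)/2 = -(4 - 1)/2 = -½*3 = -3/2)
(K(o(5)) - 2)² = (-3/2 - 2)² = (-7/2)² = 49/4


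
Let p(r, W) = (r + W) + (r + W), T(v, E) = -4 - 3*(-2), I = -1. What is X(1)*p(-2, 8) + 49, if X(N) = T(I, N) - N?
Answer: 61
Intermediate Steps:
T(v, E) = 2 (T(v, E) = -4 + 6 = 2)
p(r, W) = 2*W + 2*r (p(r, W) = (W + r) + (W + r) = 2*W + 2*r)
X(N) = 2 - N
X(1)*p(-2, 8) + 49 = (2 - 1*1)*(2*8 + 2*(-2)) + 49 = (2 - 1)*(16 - 4) + 49 = 1*12 + 49 = 12 + 49 = 61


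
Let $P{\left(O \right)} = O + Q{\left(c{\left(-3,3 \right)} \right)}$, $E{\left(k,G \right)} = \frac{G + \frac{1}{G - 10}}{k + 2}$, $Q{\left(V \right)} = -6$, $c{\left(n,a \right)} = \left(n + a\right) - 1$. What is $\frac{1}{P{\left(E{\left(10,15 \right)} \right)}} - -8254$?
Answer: $\frac{586019}{71} \approx 8253.8$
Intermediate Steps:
$c{\left(n,a \right)} = -1 + a + n$ ($c{\left(n,a \right)} = \left(a + n\right) - 1 = -1 + a + n$)
$E{\left(k,G \right)} = \frac{G + \frac{1}{-10 + G}}{2 + k}$
$P{\left(O \right)} = -6 + O$ ($P{\left(O \right)} = O - 6 = -6 + O$)
$\frac{1}{P{\left(E{\left(10,15 \right)} \right)}} - -8254 = \frac{1}{-6 + \frac{1 + 15^{2} - 150}{-20 - 100 + 2 \cdot 15 + 15 \cdot 10}} - -8254 = \frac{1}{-6 + \frac{1 + 225 - 150}{-20 - 100 + 30 + 150}} + 8254 = \frac{1}{-6 + \frac{1}{60} \cdot 76} + 8254 = \frac{1}{-6 + \frac{19}{15}} + 8254 = \frac{1}{- \frac{71}{15}} + 8254 = - \frac{15}{71} + 8254 = \frac{586019}{71}$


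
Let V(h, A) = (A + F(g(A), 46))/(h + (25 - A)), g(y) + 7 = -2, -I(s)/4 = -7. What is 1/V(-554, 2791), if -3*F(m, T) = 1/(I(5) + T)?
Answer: -737040/619601 ≈ -1.1895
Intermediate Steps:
I(s) = 28 (I(s) = -4*(-7) = 28)
g(y) = -9 (g(y) = -7 - 2 = -9)
F(m, T) = -1/(3*(28 + T))
V(h, A) = (-1/222 + A)/(25 + h - A) (V(h, A) = (A - 1/(84 + 3*46))/(h + (25 - A)) = (A - 1/(84 + 138))/(25 + h - A) = (A - 1/222)/(25 + h - A) = (-1/222 + A)/(25 + h - A))
1/V(-554, 2791) = 1/((-1/222 + 2791)/(25 - 554 - 1*2791)) = 1/((619601/222)/(25 - 554 - 2791)) = 1/((619601/222)/(-3320)) = 1/(-1/3320*619601/222) = 1/(-619601/737040) = -737040/619601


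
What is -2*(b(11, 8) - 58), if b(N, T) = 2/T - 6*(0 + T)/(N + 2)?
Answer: 3195/26 ≈ 122.88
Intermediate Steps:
b(N, T) = 2/T - 6*T/(2 + N)
-2*(b(11, 8) - 58) = -2*(2*(2 + 11 - 3*8²)/(8*(2 + 11)) - 58) = -2*(2*(⅛)*(2 + 11 - 3*64)/13 - 58) = -2*(2*(⅛)*(1/13)*(2 + 11 - 192) - 58) = -2*(2*(⅛)*(1/13)*(-179) - 58) = -2*(-179/52 - 58) = -2*(-3195/52) = 3195/26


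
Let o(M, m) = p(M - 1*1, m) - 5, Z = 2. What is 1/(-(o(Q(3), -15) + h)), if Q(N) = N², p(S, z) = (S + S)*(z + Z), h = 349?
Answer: -1/136 ≈ -0.0073529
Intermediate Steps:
p(S, z) = 2*S*(2 + z) (p(S, z) = (S + S)*(z + 2) = (2*S)*(2 + z) = 2*S*(2 + z))
o(M, m) = -5 + 2*(-1 + M)*(2 + m) (o(M, m) = 2*(M - 1*1)*(2 + m) - 5 = 2*(M - 1)*(2 + m) - 5 = 2*(-1 + M)*(2 + m) - 5 = -5 + 2*(-1 + M)*(2 + m))
1/(-(o(Q(3), -15) + h)) = 1/(-((-5 + 2*(-1 + 3²)*(2 - 15)) + 349)) = 1/(-((-5 + 2*(-1 + 9)*(-13)) + 349)) = 1/(-((-5 + 2*8*(-13)) + 349)) = 1/(-((-5 - 208) + 349)) = 1/(-(-213 + 349)) = 1/(-1*136) = 1/(-136) = -1/136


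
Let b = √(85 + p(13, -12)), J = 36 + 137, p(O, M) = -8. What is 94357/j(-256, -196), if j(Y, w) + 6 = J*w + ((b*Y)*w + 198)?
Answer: 795335153/48180204124 + 295903552*√77/12045051031 ≈ 0.23208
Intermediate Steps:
J = 173
b = √77 (b = √(85 - 8) = √77 ≈ 8.7750)
j(Y, w) = 192 + 173*w + Y*w*√77 (j(Y, w) = -6 + (173*w + ((√77*Y)*w + 198)) = -6 + (173*w + ((Y*√77)*w + 198)) = -6 + (173*w + (Y*w*√77 + 198)) = -6 + (173*w + (198 + Y*w*√77)) = -6 + (198 + 173*w + Y*w*√77) = 192 + 173*w + Y*w*√77)
94357/j(-256, -196) = 94357/(192 + 173*(-196) - 256*(-196)*√77) = 94357/(192 - 33908 + 50176*√77) = 94357/(-33716 + 50176*√77)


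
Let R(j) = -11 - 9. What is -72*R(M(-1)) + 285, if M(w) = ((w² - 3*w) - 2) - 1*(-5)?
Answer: 1725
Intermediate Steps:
M(w) = 3 + w² - 3*w (M(w) = (-2 + w² - 3*w) + 5 = 3 + w² - 3*w)
R(j) = -20
-72*R(M(-1)) + 285 = -72*(-20) + 285 = 1440 + 285 = 1725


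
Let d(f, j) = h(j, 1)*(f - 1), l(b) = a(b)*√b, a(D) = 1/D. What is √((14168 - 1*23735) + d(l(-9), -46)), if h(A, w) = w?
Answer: √(-86112 - 3*I)/3 ≈ 0.0017039 - 97.816*I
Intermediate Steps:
l(b) = b^(-½) (l(b) = √b/b = b^(-½))
d(f, j) = -1 + f (d(f, j) = 1*(f - 1) = 1*(-1 + f) = -1 + f)
√((14168 - 1*23735) + d(l(-9), -46)) = √((14168 - 1*23735) + (-1 + (-9)^(-½))) = √((14168 - 23735) + (-1 - I/3)) = √(-9567 + (-1 - I/3)) = √(-9568 - I/3)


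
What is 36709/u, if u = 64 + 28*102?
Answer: 36709/2920 ≈ 12.572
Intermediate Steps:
u = 2920 (u = 64 + 2856 = 2920)
36709/u = 36709/2920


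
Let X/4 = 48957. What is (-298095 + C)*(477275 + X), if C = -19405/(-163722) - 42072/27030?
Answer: -147992650850868012167/737567610 ≈ -2.0065e+11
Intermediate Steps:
C = -1060599139/737567610 (C = -19405*(-1/163722) - 42072*1/27030 = 19405/163722 - 7012/4505 = -1060599139/737567610 ≈ -1.4380)
X = 195828 (X = 4*48957 = 195828)
(-298095 + C)*(477275 + X) = (-298095 - 1060599139/737567610)*(477275 + 195828) = -219866277302089/737567610*673103 = -147992650850868012167/737567610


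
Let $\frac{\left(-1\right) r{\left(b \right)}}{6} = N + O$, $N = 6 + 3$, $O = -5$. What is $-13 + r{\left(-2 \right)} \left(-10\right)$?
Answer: $227$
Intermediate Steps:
$N = 9$
$r{\left(b \right)} = -24$ ($r{\left(b \right)} = - 6 \left(9 - 5\right) = \left(-6\right) 4 = -24$)
$-13 + r{\left(-2 \right)} \left(-10\right) = -13 - -240 = -13 + 240 = 227$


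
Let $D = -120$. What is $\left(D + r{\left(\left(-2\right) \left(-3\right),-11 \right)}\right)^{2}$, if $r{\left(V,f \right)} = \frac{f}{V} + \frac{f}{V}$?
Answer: $\frac{137641}{9} \approx 15293.0$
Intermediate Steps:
$r{\left(V,f \right)} = \frac{2 f}{V}$
$\left(D + r{\left(\left(-2\right) \left(-3\right),-11 \right)}\right)^{2} = \left(-120 + 2 \left(-11\right) \frac{1}{\left(-2\right) \left(-3\right)}\right)^{2} = \left(-120 + 2 \left(-11\right) \frac{1}{6}\right)^{2} = \left(-120 - \frac{11}{3}\right)^{2} = \left(- \frac{371}{3}\right)^{2} = \frac{137641}{9}$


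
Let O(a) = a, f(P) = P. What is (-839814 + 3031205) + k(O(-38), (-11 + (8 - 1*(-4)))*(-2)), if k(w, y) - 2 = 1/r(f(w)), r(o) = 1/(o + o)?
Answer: 2191317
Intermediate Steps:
r(o) = 1/(2*o)
k(w, y) = 2 + 2*w (k(w, y) = 2 + 1/(1/(2*w)) = 2 + 2*w)
(-839814 + 3031205) + k(O(-38), (-11 + (8 - 1*(-4)))*(-2)) = (-839814 + 3031205) + (2 + 2*(-38)) = 2191391 + (2 - 76) = 2191391 - 74 = 2191317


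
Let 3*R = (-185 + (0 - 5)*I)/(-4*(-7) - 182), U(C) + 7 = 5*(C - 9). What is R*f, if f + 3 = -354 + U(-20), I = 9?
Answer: -58535/231 ≈ -253.40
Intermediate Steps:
U(C) = -52 + 5*C (U(C) = -7 + 5*(C - 9) = -7 + 5*(-9 + C) = -7 + (-45 + 5*C) = -52 + 5*C)
f = -509 (f = -3 + (-354 + (-52 + 5*(-20))) = -3 + (-354 + (-52 - 100)) = -3 + (-354 - 152) = -3 - 506 = -509)
R = 115/231 (R = ((-185 + (0 - 5)*9)/(-4*(-7) - 182))/3 = ((-185 - 5*9)/(28 - 182))/3 = ((-185 - 45)/(-154))/3 = (-230*(-1/154))/3 = (⅓)*(115/77) = 115/231 ≈ 0.49784)
R*f = (115/231)*(-509) = -58535/231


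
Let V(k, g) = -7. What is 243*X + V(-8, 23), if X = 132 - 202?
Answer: -17017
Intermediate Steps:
X = -70
243*X + V(-8, 23) = 243*(-70) - 7 = -17010 - 7 = -17017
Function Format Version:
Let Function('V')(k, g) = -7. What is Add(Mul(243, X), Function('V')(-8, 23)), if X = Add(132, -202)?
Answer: -17017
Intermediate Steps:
X = -70
Add(Mul(243, X), Function('V')(-8, 23)) = Add(Mul(243, -70), -7) = Add(-17010, -7) = -17017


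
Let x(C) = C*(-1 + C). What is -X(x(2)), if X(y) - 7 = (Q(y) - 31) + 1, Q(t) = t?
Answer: 21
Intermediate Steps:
X(y) = -23 + y (X(y) = 7 + ((y - 31) + 1) = 7 + ((-31 + y) + 1) = 7 + (-30 + y) = -23 + y)
-X(x(2)) = -(-23 + 2*(-1 + 2)) = -(-23 + 2*1) = -(-23 + 2) = -1*(-21) = 21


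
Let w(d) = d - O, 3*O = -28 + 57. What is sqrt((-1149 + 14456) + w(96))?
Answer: 14*sqrt(615)/3 ≈ 115.73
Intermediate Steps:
O = 29/3 (O = (-28 + 57)/3 = (1/3)*29 = 29/3 ≈ 9.6667)
w(d) = -29/3 + d (w(d) = d - 1*29/3 = d - 29/3 = -29/3 + d)
sqrt((-1149 + 14456) + w(96)) = sqrt((-1149 + 14456) + (-29/3 + 96)) = sqrt(13307 + 259/3) = sqrt(40180/3) = 14*sqrt(615)/3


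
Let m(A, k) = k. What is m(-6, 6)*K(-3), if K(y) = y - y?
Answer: 0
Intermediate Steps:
K(y) = 0
m(-6, 6)*K(-3) = 6*0 = 0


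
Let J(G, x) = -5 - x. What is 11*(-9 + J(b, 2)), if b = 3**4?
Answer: -176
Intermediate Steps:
b = 81
11*(-9 + J(b, 2)) = 11*(-9 + (-5 - 1*2)) = 11*(-9 + (-5 - 2)) = 11*(-9 - 7) = 11*(-16) = -176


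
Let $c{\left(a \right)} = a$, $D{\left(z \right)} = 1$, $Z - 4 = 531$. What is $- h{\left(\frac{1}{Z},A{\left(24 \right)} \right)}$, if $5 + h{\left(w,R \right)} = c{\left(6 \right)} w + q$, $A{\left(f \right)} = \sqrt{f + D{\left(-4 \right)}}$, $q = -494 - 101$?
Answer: $\frac{320994}{535} \approx 599.99$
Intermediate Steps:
$Z = 535$ ($Z = 4 + 531 = 535$)
$q = -595$ ($q = -494 - 101 = -595$)
$A{\left(f \right)} = \sqrt{1 + f}$ ($A{\left(f \right)} = \sqrt{f + 1} = \sqrt{1 + f}$)
$h{\left(w,R \right)} = -600 + 6 w$ ($h{\left(w,R \right)} = -5 + \left(6 w - 595\right) = -5 + \left(-595 + 6 w\right) = -600 + 6 w$)
$- h{\left(\frac{1}{Z},A{\left(24 \right)} \right)} = - (-600 + \frac{6}{535}) = \left(-1\right) \left(- \frac{320994}{535}\right) = \frac{320994}{535}$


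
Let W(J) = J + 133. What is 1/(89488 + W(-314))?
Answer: 1/89307 ≈ 1.1197e-5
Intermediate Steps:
W(J) = 133 + J
1/(89488 + W(-314)) = 1/(89488 + (133 - 314)) = 1/(89488 - 181) = 1/89307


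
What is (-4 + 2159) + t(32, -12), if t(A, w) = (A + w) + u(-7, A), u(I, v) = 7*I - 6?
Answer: 2120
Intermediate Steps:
u(I, v) = -6 + 7*I
t(A, w) = -55 + A + w (t(A, w) = (A + w) + (-6 + 7*(-7)) = (A + w) + (-6 - 49) = (A + w) - 55 = -55 + A + w)
(-4 + 2159) + t(32, -12) = (-4 + 2159) + (-55 + 32 - 12) = 2155 - 35 = 2120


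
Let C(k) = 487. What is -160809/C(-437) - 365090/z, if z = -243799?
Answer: -39027274561/118730113 ≈ -328.71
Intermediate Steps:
-160809/C(-437) - 365090/z = -160809/487 - 365090/(-243799) = -160809*1/487 - 365090*(-1/243799) = -160809/487 + 365090/243799 = -39027274561/118730113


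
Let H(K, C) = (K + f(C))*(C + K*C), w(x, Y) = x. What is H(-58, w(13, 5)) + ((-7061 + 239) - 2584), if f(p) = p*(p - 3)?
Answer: -62758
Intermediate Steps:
f(p) = p*(-3 + p)
H(K, C) = (C + C*K)*(K + C*(-3 + C)) (H(K, C) = (K + C*(-3 + C))*(C + K*C) = (K + C*(-3 + C))*(C + C*K) = (C + C*K)*(K + C*(-3 + C)))
H(-58, w(13, 5)) + ((-7061 + 239) - 2584) = 13*(-58 + (-58)² + 13*(-3 + 13) + 13*(-58)*(-3 + 13)) + ((-7061 + 239) - 2584) = 13*(-58 + 3364 + 13*10 + 13*(-58)*10) + (-6822 - 2584) = 13*(-58 + 3364 + 130 - 7540) - 9406 = 13*(-4104) - 9406 = -53352 - 9406 = -62758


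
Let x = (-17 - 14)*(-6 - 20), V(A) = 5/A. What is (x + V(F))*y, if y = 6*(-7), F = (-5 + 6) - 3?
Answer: -33747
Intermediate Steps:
F = -2 (F = 1 - 3 = -2)
y = -42
x = 806 (x = -31*(-26) = 806)
(x + V(F))*y = (806 + 5/(-2))*(-42) = (806 + 5*(-1/2))*(-42) = (806 - 5/2)*(-42) = (1607/2)*(-42) = -33747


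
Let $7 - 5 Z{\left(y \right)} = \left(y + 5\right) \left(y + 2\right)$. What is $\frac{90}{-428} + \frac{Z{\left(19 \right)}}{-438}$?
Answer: $\frac{1952}{117165} \approx 0.01666$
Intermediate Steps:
$Z{\left(y \right)} = \frac{7}{5} - \frac{\left(2 + y\right) \left(5 + y\right)}{5}$ ($Z{\left(y \right)} = \frac{7}{5} - \frac{\left(y + 5\right) \left(y + 2\right)}{5} = \frac{7}{5} - \frac{\left(5 + y\right) \left(2 + y\right)}{5} = \frac{7}{5} - \frac{\left(2 + y\right) \left(5 + y\right)}{5}$)
$\frac{90}{-428} + \frac{Z{\left(19 \right)}}{-438} = \frac{90}{-428} + \frac{- \frac{3}{5} - \frac{133}{5} - \frac{19^{2}}{5}}{-438} = 90 \left(- \frac{1}{428}\right) + \left(- \frac{3}{5} - \frac{133}{5} - \frac{361}{5}\right) \left(- \frac{1}{438}\right) = - \frac{45}{214} + \left(- \frac{3}{5} - \frac{133}{5} - \frac{361}{5}\right) \left(- \frac{1}{438}\right) = - \frac{45}{214} - - \frac{497}{2190} = - \frac{45}{214} + \frac{497}{2190} = \frac{1952}{117165}$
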